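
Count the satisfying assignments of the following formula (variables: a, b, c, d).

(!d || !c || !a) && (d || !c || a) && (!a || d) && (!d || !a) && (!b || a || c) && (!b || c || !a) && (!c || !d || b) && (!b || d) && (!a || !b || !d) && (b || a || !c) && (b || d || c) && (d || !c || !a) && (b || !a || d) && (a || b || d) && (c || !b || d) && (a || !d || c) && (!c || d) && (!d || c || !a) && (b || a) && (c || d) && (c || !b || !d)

There are 2^4 = 16 truth assignments over (a, b, c, d).
Check each against the 21 clauses (columns in the order a, b, c, d):
  F F F F  ✗ fails (b || d || c)
  F F F T  ✗ fails (a || !d || c)
  F F T F  ✗ fails (d || !c || a)
  F F T T  ✗ fails (!c || !d || b)
  F T F F  ✗ fails (!b || a || c)
  F T F T  ✗ fails (!b || a || c)
  F T T F  ✗ fails (d || !c || a)
  F T T T  ✓ satisfies all
  T F F F  ✗ fails (!a || d)
  T F F T  ✗ fails (!d || !a)
  T F T F  ✗ fails (!a || d)
  T F T T  ✗ fails (!d || !c || !a)
  T T F F  ✗ fails (!a || d)
  T T F T  ✗ fails (!d || !a)
  T T T F  ✗ fails (!a || d)
  T T T T  ✗ fails (!d || !c || !a)
1 of the 16 rows is a model.

1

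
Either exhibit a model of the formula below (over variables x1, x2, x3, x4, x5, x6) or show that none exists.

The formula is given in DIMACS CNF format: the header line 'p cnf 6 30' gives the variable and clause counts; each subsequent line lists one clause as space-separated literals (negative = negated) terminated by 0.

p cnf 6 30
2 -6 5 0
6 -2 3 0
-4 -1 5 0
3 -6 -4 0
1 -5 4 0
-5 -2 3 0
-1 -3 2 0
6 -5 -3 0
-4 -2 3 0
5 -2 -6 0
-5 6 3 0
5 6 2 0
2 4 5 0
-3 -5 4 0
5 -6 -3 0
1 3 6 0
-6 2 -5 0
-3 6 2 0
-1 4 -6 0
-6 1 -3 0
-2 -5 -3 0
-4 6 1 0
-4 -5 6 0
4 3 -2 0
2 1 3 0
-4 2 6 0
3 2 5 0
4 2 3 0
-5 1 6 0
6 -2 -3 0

UNSATISFIABLE

Try x2 = True.
Try x6 = True.
Unit clause (x5) forces x5 = True.
Unit clause (x3) forces x3 = True.
That conflicts with the unit clause (¬x3).
So x6 must be the other value — set x6 = False.
Unit clause (x3) forces x3 = True.
That conflicts with the unit clause (¬x3).
Neither x6 = True nor x6 = False works.
So x2 must be the other value — set x2 = False.
Try x6 = False.
Unit clause (x5) forces x5 = True.
Unit clause (¬x3) forces x3 = False.
That conflicts with the unit clause (x3).
So x6 must be the other value — set x6 = True.
Unit clause (x5) forces x5 = True.
That conflicts with the unit clause (¬x5).
Neither x6 = True nor x6 = False works.
Neither x2 = True nor x2 = False works.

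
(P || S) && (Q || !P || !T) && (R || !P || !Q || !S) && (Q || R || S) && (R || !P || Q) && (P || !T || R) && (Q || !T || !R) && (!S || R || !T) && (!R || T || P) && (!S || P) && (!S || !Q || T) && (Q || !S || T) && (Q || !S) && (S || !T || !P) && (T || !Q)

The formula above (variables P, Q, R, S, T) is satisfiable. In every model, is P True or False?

Suppose P = false.
(S) alone gives S = true.
Now (!S) is unsatisfied and unit — conflict.
So every satisfying assignment has P = True.

True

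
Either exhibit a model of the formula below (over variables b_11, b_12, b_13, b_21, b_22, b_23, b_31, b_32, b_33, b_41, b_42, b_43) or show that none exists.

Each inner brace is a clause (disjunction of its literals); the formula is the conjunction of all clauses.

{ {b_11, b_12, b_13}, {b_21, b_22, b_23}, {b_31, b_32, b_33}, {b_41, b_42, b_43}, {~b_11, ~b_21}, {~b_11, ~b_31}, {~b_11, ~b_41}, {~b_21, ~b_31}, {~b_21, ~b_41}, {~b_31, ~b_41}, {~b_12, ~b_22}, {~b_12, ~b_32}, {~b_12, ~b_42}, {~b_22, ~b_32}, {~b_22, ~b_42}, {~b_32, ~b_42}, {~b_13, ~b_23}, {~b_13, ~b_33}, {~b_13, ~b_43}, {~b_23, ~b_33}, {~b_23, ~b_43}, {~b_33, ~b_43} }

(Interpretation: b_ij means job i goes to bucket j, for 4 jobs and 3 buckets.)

UNSATISFIABLE

Try b_11 = 0.
Try b_12 = 1.
(~b_22) alone gives b_22 = 0.
(~b_32) alone gives b_32 = 0.
(~b_42) alone gives b_42 = 0.
Try b_21 = 1.
(~b_31) alone gives b_31 = 0.
(b_33) alone gives b_33 = 1.
(~b_41) alone gives b_41 = 0.
(b_43) alone gives b_43 = 1.
Now (~b_43) is unsatisfied and unit — conflict.
So b_21 must be the other value — set b_21 = 0.
(b_23) alone gives b_23 = 1.
(~b_13) alone gives b_13 = 0.
(~b_33) alone gives b_33 = 0.
(b_31) alone gives b_31 = 1.
(~b_41) alone gives b_41 = 0.
(b_43) alone gives b_43 = 1.
Now (~b_43) is unsatisfied and unit — conflict.
Both values of b_21 lead to a conflict.
So b_12 must be the other value — set b_12 = 0.
(b_13) alone gives b_13 = 1.
(~b_23) alone gives b_23 = 0.
(~b_33) alone gives b_33 = 0.
(~b_43) alone gives b_43 = 0.
Try b_21 = 1.
(~b_31) alone gives b_31 = 0.
(b_32) alone gives b_32 = 1.
(~b_41) alone gives b_41 = 0.
(b_42) alone gives b_42 = 1.
Now (~b_42) is unsatisfied and unit — conflict.
So b_21 must be the other value — set b_21 = 0.
(b_22) alone gives b_22 = 1.
(~b_32) alone gives b_32 = 0.
(b_31) alone gives b_31 = 1.
(~b_41) alone gives b_41 = 0.
(b_42) alone gives b_42 = 1.
Now (~b_42) is unsatisfied and unit — conflict.
Both values of b_21 lead to a conflict.
Both values of b_12 lead to a conflict.
So b_11 must be the other value — set b_11 = 1.
(~b_21) alone gives b_21 = 0.
(~b_31) alone gives b_31 = 0.
(~b_41) alone gives b_41 = 0.
Try b_22 = 1.
(~b_12) alone gives b_12 = 0.
(~b_32) alone gives b_32 = 0.
(b_33) alone gives b_33 = 1.
(~b_42) alone gives b_42 = 0.
(b_43) alone gives b_43 = 1.
Now (~b_43) is unsatisfied and unit — conflict.
So b_22 must be the other value — set b_22 = 0.
(b_23) alone gives b_23 = 1.
(~b_13) alone gives b_13 = 0.
(~b_33) alone gives b_33 = 0.
(b_32) alone gives b_32 = 1.
(~b_12) alone gives b_12 = 0.
(~b_42) alone gives b_42 = 0.
(b_43) alone gives b_43 = 1.
Now (~b_43) is unsatisfied and unit — conflict.
Both values of b_22 lead to a conflict.
Both values of b_11 lead to a conflict.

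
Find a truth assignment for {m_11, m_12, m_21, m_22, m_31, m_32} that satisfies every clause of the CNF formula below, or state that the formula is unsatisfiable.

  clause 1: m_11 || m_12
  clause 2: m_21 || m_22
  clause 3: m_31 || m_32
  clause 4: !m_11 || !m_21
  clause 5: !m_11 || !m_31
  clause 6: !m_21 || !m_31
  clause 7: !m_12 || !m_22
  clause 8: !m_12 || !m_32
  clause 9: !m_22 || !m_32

Try m_11 = true.
Unit clause (!m_21) forces m_21 = false.
Unit clause (m_22) forces m_22 = true.
Unit clause (!m_31) forces m_31 = false.
Unit clause (m_32) forces m_32 = true.
That conflicts with the unit clause (!m_32).
That branch fails; take m_11 = false instead.
Unit clause (m_12) forces m_12 = true.
Unit clause (!m_22) forces m_22 = false.
Unit clause (m_21) forces m_21 = true.
Unit clause (!m_31) forces m_31 = false.
Unit clause (m_32) forces m_32 = true.
That conflicts with the unit clause (!m_32).
Both values of m_11 lead to a conflict.

UNSATISFIABLE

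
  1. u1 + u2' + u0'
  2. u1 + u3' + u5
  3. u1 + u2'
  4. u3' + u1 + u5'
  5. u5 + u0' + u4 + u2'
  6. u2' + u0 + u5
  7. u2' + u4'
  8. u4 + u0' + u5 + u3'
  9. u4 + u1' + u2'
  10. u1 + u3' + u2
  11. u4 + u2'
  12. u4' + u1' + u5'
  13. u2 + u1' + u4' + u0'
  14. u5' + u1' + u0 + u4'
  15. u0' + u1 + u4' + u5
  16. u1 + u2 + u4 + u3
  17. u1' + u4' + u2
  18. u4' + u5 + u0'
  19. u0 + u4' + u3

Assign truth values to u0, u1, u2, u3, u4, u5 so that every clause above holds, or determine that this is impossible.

Case u1 = 1:
Case u2 = 0:
From the singleton clause (u4'), u4 = 0.
Case u0 = 0:
All clauses hold; u3, u5 can take either value.

u0=0, u1=1, u2=0, u3=1, u4=0, u5=1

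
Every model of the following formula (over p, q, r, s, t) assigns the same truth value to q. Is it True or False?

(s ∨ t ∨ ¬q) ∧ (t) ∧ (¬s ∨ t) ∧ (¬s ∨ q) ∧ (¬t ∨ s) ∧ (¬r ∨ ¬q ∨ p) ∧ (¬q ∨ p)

Suppose q = False.
From the singleton clause (t), t = True.
From the singleton clause (¬s), s = False.
But (s) is also a unit clause — contradiction.
So every satisfying assignment has q = True.

True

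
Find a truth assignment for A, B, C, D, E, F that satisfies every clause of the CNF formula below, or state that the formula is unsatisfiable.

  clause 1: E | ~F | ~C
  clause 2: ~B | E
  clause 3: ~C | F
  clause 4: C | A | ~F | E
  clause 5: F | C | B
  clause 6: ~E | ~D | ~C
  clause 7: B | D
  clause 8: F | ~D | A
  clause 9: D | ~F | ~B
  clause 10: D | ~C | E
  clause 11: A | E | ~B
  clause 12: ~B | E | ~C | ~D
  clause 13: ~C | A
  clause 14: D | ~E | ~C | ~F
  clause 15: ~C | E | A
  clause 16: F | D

Try B = 1.
(E) alone gives E = 1.
Try C = 0.
Try D = 1.
Try F = 1.
Every clause is now satisfied; A is unconstrained.

A: 1,  B: 1,  C: 0,  D: 1,  E: 1,  F: 1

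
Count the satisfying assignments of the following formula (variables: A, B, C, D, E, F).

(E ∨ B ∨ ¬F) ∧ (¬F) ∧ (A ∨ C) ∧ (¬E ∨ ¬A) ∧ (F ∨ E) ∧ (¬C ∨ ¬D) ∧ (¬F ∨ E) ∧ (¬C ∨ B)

1

There are 2^6 = 64 truth assignments over (A, B, C, D, E, F).
Split on B. With B = True, the clauses containing B are satisfied and ¬B drops from the rest; 1 of the 2^5 = 32 assignments to the other variables satisfy what remains.
With B = False, by the same count on the reduced clause set, 0 assignments work.
(One model: A=F, B=T, C=T, D=F, E=T, F=F.)
Total: 1 + 0 = 1.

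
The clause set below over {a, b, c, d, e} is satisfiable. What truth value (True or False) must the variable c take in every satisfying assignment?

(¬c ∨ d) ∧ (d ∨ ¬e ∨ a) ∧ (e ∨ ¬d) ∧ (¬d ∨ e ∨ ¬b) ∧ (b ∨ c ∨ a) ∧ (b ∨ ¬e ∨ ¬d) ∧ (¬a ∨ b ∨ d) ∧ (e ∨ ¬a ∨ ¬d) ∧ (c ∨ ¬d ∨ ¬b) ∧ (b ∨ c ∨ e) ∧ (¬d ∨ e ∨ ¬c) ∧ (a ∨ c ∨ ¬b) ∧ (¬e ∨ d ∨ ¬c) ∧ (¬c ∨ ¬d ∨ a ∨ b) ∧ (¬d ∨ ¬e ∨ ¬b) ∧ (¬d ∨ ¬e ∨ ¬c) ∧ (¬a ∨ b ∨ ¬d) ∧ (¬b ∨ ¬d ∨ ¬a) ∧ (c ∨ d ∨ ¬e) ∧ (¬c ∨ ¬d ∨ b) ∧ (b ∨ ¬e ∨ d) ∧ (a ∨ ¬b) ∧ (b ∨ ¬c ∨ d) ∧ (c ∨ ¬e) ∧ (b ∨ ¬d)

False

Suppose c = True.
(d) alone gives d = True.
(e) alone gives e = True.
But (¬e) is also a unit clause — contradiction.
So every satisfying assignment has c = False.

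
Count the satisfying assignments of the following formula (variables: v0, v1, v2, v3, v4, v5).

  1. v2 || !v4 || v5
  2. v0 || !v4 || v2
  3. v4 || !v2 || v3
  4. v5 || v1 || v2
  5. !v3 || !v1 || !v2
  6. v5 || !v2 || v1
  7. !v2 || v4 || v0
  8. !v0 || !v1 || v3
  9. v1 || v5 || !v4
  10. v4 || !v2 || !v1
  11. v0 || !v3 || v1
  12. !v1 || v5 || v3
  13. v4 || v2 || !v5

There are 2^6 = 64 truth assignments over (v0, v1, v2, v3, v4, v5).
Split on v4. With v4 = true, the clauses containing v4 are satisfied and !v4 drops from the rest; 7 of the 2^5 = 32 assignments to the other variables satisfy what remains.
With v4 = false, by the same count on the reduced clause set, 3 assignments work.
(One model: v0=F, v1=F, v2=T, v3=F, v4=T, v5=T.)
Total: 7 + 3 = 10.

10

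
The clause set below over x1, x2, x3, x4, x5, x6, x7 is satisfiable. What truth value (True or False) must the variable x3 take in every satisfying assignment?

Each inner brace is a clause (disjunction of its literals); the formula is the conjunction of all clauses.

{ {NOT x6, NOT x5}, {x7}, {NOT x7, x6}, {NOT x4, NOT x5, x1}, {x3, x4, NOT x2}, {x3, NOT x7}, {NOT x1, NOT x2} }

True

Suppose x3 = false.
From the singleton clause (x7), x7 = true.
But (NOT x7) is also a unit clause — contradiction.
So every satisfying assignment has x3 = True.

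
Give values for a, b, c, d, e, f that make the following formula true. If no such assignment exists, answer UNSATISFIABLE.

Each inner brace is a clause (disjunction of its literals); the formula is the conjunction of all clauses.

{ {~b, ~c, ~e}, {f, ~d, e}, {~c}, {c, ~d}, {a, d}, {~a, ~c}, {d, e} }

The clause (~c) is unit, so c = 0.
The clause (~d) is unit, so d = 0.
The clause (a) is unit, so a = 1.
The clause (e) is unit, so e = 1.
No clause remains; b, f are free.

a ↦ 1; b ↦ 1; c ↦ 0; d ↦ 0; e ↦ 1; f ↦ 0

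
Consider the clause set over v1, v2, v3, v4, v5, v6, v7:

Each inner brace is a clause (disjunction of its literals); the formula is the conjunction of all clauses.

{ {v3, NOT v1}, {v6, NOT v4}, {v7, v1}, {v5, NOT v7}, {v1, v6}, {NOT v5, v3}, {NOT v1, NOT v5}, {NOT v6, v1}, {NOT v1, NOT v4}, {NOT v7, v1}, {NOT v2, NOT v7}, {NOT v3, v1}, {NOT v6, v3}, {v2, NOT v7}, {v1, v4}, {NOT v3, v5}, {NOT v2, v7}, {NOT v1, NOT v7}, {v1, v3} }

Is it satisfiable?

Unsatisfiable

Case v3 = true:
Unit clause (v1) forces v1 = true.
Unit clause (NOT v5) forces v5 = false.
Now (v5) is unsatisfied and unit — conflict.
So v3 must be the other value — set v3 = false.
Unit clause (NOT v1) forces v1 = false.
Now (v1) is unsatisfied and unit — conflict.
Both values of v3 lead to a conflict.
No assignment satisfies every clause.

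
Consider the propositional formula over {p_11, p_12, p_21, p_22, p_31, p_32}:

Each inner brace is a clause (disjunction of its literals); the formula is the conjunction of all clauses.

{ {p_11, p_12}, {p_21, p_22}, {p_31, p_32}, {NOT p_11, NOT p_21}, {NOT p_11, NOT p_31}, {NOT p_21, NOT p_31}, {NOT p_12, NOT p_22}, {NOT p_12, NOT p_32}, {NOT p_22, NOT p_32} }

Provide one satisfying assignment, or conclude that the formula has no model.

Try p_11 = true.
The clause (NOT p_21) is unit, so p_21 = false.
The clause (p_22) is unit, so p_22 = true.
The clause (NOT p_31) is unit, so p_31 = false.
The clause (p_32) is unit, so p_32 = true.
That conflicts with the unit clause (NOT p_32).
So p_11 must be the other value — set p_11 = false.
The clause (p_12) is unit, so p_12 = true.
The clause (NOT p_22) is unit, so p_22 = false.
The clause (p_21) is unit, so p_21 = true.
The clause (NOT p_31) is unit, so p_31 = false.
The clause (p_32) is unit, so p_32 = true.
That conflicts with the unit clause (NOT p_32).
Either choice for p_11 ends in contradiction.

UNSATISFIABLE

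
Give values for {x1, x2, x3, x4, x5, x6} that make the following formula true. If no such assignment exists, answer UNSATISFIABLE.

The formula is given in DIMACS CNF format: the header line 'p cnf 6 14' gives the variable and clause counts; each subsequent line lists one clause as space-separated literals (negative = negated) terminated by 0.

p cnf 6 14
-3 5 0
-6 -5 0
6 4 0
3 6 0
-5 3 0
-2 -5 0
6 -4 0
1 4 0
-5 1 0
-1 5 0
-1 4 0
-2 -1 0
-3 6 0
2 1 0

x1 ↦ False,  x2 ↦ True,  x3 ↦ False,  x4 ↦ True,  x5 ↦ False,  x6 ↦ True

Try x3 = False.
From the singleton clause (x6), x6 = True.
From the singleton clause (¬x5), x5 = False.
From the singleton clause (¬x1), x1 = False.
From the singleton clause (x4), x4 = True.
From the singleton clause (x2), x2 = True.
All clauses are satisfied.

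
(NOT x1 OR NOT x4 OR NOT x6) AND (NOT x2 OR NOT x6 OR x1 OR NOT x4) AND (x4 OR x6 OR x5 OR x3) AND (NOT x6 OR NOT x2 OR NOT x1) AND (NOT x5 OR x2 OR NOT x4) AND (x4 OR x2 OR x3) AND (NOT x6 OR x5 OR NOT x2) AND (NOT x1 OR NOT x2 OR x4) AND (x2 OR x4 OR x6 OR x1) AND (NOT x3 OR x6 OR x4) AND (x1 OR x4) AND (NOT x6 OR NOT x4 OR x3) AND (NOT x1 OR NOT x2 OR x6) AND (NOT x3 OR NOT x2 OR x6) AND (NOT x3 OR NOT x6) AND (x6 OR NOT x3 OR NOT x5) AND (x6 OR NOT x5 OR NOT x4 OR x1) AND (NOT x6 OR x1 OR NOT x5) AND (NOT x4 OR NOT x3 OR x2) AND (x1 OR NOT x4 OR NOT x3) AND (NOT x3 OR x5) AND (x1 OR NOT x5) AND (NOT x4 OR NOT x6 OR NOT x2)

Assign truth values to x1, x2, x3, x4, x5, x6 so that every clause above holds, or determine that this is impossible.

x1=false, x2=false, x3=false, x4=true, x5=false, x6=false

Try x1 = false.
From the singleton clause (x4), x4 = true.
From the singleton clause (NOT x3), x3 = false.
From the singleton clause (NOT x6), x6 = false.
From the singleton clause (NOT x5), x5 = false.
All clauses hold; x2 can take either value.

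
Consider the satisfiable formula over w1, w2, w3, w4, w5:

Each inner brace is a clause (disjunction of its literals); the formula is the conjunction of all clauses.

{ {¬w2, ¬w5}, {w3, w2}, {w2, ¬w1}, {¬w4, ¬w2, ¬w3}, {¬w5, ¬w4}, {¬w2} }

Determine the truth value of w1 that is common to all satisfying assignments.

Suppose w1 = True.
Unit clause (w2) forces w2 = True.
That conflicts with the unit clause (¬w2).
So every satisfying assignment has w1 = False.

False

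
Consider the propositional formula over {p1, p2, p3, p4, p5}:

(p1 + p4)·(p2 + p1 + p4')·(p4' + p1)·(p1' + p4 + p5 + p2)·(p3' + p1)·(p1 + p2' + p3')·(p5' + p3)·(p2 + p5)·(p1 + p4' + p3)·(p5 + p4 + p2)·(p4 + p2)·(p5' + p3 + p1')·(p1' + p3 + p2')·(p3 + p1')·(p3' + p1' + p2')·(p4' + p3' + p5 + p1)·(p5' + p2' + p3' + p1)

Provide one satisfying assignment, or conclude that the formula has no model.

p1: 1; p2: 0; p3: 1; p4: 1; p5: 1

Suppose p1 = 1.
The clause (p3) is unit, so p3 = 1.
The clause (p2') is unit, so p2 = 0.
The clause (p5) is unit, so p5 = 1.
The clause (p4) is unit, so p4 = 1.
This assignment satisfies each clause.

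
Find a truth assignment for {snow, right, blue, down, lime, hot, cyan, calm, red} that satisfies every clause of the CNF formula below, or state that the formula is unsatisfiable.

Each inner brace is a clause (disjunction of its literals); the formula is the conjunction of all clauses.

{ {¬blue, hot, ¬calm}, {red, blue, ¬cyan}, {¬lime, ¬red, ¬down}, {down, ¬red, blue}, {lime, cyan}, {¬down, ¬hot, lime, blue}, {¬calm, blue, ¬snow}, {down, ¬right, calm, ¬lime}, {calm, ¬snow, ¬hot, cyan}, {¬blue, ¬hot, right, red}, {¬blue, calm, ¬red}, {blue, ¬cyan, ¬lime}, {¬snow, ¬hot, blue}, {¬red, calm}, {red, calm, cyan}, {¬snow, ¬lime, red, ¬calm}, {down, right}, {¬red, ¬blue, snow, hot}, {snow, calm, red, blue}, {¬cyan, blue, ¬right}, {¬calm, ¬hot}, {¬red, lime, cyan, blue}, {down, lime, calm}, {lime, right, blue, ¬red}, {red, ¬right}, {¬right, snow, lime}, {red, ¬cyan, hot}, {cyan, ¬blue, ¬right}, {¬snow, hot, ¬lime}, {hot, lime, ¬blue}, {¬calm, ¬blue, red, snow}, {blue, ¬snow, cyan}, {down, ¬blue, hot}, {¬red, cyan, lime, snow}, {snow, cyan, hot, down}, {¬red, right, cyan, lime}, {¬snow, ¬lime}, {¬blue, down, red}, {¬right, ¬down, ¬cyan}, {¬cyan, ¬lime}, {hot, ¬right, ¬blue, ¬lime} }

snow=False, right=False, blue=False, down=True, lime=True, hot=False, cyan=False, calm=True, red=False

Suppose lime = True.
(¬snow) alone gives snow = False.
(¬cyan) alone gives cyan = False.
Suppose red = False.
(calm) alone gives calm = True.
(¬hot) alone gives hot = False.
(¬blue) alone gives blue = False.
(¬right) alone gives right = False.
(down) alone gives down = True.
This assignment satisfies each clause.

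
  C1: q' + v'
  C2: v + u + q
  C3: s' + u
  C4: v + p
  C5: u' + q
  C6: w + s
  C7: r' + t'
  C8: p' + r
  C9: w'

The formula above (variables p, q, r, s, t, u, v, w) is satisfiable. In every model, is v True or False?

Suppose v = 1.
(q') alone gives q = 0.
(u') alone gives u = 0.
(s') alone gives s = 0.
(w) alone gives w = 1.
That conflicts with the unit clause (w').
So every satisfying assignment has v = False.

False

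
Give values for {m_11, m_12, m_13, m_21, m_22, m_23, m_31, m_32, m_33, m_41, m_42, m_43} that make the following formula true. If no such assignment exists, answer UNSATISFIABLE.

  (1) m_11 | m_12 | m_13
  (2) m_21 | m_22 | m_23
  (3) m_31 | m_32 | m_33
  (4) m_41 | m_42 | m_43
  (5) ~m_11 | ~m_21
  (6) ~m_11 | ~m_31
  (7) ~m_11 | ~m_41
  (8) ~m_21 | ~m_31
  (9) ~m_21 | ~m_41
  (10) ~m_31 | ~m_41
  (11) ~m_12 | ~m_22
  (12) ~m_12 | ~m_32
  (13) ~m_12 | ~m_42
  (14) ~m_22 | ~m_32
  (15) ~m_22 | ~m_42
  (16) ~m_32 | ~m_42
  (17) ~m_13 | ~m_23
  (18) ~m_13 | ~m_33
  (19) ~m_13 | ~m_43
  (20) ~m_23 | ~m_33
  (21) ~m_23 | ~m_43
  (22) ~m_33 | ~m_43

UNSATISFIABLE

Case m_11 = 0:
Case m_12 = 1:
(~m_22) alone gives m_22 = 0.
(~m_32) alone gives m_32 = 0.
(~m_42) alone gives m_42 = 0.
Case m_21 = 1:
(~m_31) alone gives m_31 = 0.
(m_33) alone gives m_33 = 1.
(~m_41) alone gives m_41 = 0.
(m_43) alone gives m_43 = 1.
Now (~m_43) is unsatisfied and unit — conflict.
Backtrack on m_21: now try m_21 = 0.
(m_23) alone gives m_23 = 1.
(~m_13) alone gives m_13 = 0.
(~m_33) alone gives m_33 = 0.
(m_31) alone gives m_31 = 1.
(~m_41) alone gives m_41 = 0.
(m_43) alone gives m_43 = 1.
Now (~m_43) is unsatisfied and unit — conflict.
Both values of m_21 lead to a conflict.
Backtrack on m_12: now try m_12 = 0.
(m_13) alone gives m_13 = 1.
(~m_23) alone gives m_23 = 0.
(~m_33) alone gives m_33 = 0.
(~m_43) alone gives m_43 = 0.
Case m_21 = 1:
(~m_31) alone gives m_31 = 0.
(m_32) alone gives m_32 = 1.
(~m_41) alone gives m_41 = 0.
(m_42) alone gives m_42 = 1.
Now (~m_42) is unsatisfied and unit — conflict.
Backtrack on m_21: now try m_21 = 0.
(m_22) alone gives m_22 = 1.
(~m_32) alone gives m_32 = 0.
(m_31) alone gives m_31 = 1.
(~m_41) alone gives m_41 = 0.
(m_42) alone gives m_42 = 1.
Now (~m_42) is unsatisfied and unit — conflict.
Both values of m_21 lead to a conflict.
Both values of m_12 lead to a conflict.
Backtrack on m_11: now try m_11 = 1.
(~m_21) alone gives m_21 = 0.
(~m_31) alone gives m_31 = 0.
(~m_41) alone gives m_41 = 0.
Case m_22 = 1:
(~m_12) alone gives m_12 = 0.
(~m_32) alone gives m_32 = 0.
(m_33) alone gives m_33 = 1.
(~m_42) alone gives m_42 = 0.
(m_43) alone gives m_43 = 1.
Now (~m_43) is unsatisfied and unit — conflict.
Backtrack on m_22: now try m_22 = 0.
(m_23) alone gives m_23 = 1.
(~m_13) alone gives m_13 = 0.
(~m_33) alone gives m_33 = 0.
(m_32) alone gives m_32 = 1.
(~m_12) alone gives m_12 = 0.
(~m_42) alone gives m_42 = 0.
(m_43) alone gives m_43 = 1.
Now (~m_43) is unsatisfied and unit — conflict.
Both values of m_22 lead to a conflict.
Both values of m_11 lead to a conflict.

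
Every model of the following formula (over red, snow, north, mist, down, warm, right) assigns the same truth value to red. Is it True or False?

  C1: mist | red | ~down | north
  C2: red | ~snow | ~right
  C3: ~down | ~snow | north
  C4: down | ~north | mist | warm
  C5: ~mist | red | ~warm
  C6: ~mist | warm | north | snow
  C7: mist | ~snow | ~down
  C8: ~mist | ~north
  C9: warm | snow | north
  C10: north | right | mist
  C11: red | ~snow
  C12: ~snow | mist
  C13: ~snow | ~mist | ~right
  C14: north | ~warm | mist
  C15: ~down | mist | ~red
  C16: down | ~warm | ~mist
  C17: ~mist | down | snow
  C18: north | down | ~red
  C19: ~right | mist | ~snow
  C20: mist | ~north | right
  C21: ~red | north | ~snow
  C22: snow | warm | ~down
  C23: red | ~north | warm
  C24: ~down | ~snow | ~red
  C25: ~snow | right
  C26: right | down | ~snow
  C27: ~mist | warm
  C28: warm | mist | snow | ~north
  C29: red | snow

Suppose red = 0.
The clause (~snow) is unit, so snow = 0.
Now (snow) is unsatisfied and unit — conflict.
So every satisfying assignment has red = True.

True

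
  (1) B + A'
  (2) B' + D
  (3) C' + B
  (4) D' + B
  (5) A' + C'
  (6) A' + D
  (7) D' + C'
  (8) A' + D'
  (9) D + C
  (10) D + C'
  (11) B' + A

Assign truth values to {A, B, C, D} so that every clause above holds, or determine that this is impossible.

Branch on B: set B = 1.
From the singleton clause (D), D = 1.
From the singleton clause (C'), C = 0.
From the singleton clause (A'), A = 0.
But (A) is also a unit clause — contradiction.
That branch fails; take B = 0 instead.
From the singleton clause (A'), A = 0.
From the singleton clause (C'), C = 0.
From the singleton clause (D'), D = 0.
But (D) is also a unit clause — contradiction.
Both values of B lead to a conflict.

UNSATISFIABLE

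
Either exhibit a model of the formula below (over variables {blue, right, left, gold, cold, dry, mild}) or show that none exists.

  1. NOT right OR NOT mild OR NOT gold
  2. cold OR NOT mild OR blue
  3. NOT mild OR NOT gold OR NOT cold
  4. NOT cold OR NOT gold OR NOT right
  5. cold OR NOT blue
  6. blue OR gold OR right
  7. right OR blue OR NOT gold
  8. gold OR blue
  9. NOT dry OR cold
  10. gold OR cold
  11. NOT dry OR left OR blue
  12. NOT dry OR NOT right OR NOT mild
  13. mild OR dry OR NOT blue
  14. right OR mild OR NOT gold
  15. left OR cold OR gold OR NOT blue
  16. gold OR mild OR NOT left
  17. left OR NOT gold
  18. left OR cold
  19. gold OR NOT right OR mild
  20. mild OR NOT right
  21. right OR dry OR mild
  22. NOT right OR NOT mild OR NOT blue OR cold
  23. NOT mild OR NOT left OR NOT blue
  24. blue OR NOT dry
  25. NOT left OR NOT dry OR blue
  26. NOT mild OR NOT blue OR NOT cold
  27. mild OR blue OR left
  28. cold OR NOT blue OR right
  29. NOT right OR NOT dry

Case cold = true:
Case mild = false:
The clause (NOT right) is unit, so right = false.
The clause (NOT gold) is unit, so gold = false.
The clause (blue) is unit, so blue = true.
The clause (dry) is unit, so dry = true.
The clause (NOT left) is unit, so left = false.
This assignment satisfies each clause.

blue: true, right: false, left: false, gold: false, cold: true, dry: true, mild: false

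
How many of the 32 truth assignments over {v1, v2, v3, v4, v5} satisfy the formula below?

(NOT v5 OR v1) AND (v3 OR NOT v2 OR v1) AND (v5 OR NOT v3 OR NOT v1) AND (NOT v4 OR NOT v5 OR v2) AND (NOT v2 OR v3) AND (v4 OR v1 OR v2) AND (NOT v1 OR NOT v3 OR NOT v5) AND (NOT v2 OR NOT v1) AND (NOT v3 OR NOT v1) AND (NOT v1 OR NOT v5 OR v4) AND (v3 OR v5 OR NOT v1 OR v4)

5

There are 2^5 = 32 truth assignments over (v1, v2, v3, v4, v5).
Split on v1. With v1 = true, the clauses containing v1 are satisfied and NOT v1 drops from the rest; 1 of the 2^4 = 16 assignments to the other variables satisfy what remains.
With v1 = false, by the same count on the reduced clause set, 4 assignments work.
Total: 1 + 4 = 5.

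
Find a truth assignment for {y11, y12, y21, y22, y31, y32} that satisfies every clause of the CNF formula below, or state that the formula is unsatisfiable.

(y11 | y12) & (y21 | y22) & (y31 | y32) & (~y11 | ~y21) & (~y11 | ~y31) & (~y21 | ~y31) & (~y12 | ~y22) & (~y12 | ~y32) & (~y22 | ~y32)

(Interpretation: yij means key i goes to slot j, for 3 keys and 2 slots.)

UNSATISFIABLE

Case y11 = 1:
Unit clause (~y21) forces y21 = 0.
Unit clause (y22) forces y22 = 1.
Unit clause (~y31) forces y31 = 0.
Unit clause (y32) forces y32 = 1.
Now (~y32) is unsatisfied and unit — conflict.
So y11 must be the other value — set y11 = 0.
Unit clause (y12) forces y12 = 1.
Unit clause (~y22) forces y22 = 0.
Unit clause (y21) forces y21 = 1.
Unit clause (~y31) forces y31 = 0.
Unit clause (y32) forces y32 = 1.
Now (~y32) is unsatisfied and unit — conflict.
Either choice for y11 ends in contradiction.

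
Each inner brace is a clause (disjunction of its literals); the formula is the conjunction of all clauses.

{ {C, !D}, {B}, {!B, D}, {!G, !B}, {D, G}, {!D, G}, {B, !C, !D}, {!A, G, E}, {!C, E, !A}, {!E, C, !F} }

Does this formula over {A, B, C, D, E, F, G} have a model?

(B) alone gives B = true.
(D) alone gives D = true.
(C) alone gives C = true.
(!G) alone gives G = false.
Now (G) is unsatisfied and unit — conflict.
No assignment satisfies every clause.

Unsatisfiable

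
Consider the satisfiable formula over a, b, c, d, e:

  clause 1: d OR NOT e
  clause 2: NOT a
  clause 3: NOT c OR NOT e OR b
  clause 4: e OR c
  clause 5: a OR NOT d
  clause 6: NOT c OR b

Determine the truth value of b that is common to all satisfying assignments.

True

Suppose b = false.
From the singleton clause (NOT a), a = false.
From the singleton clause (NOT d), d = false.
From the singleton clause (NOT e), e = false.
From the singleton clause (c), c = true.
Now (NOT c) is unsatisfied and unit — conflict.
So every satisfying assignment has b = True.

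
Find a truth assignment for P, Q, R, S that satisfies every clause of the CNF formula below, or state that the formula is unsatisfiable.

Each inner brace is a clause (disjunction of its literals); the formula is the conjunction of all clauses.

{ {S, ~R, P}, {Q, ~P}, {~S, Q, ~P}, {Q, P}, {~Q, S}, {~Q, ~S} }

UNSATISFIABLE

Case Q = 1:
Unit clause (S) forces S = 1.
That conflicts with the unit clause (~S).
That branch fails; take Q = 0 instead.
Unit clause (~P) forces P = 0.
That conflicts with the unit clause (P).
Either choice for Q ends in contradiction.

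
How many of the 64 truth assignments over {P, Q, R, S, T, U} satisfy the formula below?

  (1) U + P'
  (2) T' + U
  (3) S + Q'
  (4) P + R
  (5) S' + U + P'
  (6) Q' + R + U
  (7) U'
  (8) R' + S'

There are 2^6 = 64 truth assignments over (P, Q, R, S, T, U).
Split on T. With T = 1, the clauses containing T are satisfied and T' drops from the rest; 0 of the 2^5 = 32 assignments to the other variables satisfy what remains.
With T = 0, by the same count on the reduced clause set, 1 assignment works.
(One model: P=F, Q=F, R=T, S=F, T=F, U=F.)
Total: 0 + 1 = 1.

1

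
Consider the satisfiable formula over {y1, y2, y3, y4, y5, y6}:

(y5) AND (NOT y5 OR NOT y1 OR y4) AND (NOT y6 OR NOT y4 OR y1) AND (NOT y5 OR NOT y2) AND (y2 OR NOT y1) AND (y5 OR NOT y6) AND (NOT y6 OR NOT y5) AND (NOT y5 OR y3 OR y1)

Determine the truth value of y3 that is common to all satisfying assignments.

True

Suppose y3 = false.
(y5) alone gives y5 = true.
(NOT y2) alone gives y2 = false.
(NOT y1) alone gives y1 = false.
That conflicts with the unit clause (y1).
So every satisfying assignment has y3 = True.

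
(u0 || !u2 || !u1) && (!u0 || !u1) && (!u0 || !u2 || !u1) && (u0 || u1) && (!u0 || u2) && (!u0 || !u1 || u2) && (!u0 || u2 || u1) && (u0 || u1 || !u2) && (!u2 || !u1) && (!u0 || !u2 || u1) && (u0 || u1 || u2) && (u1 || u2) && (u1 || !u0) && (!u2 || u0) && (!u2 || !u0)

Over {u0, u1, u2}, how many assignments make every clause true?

There are 2^3 = 8 truth assignments over (u0, u1, u2).
Check each against the 15 clauses (columns in the order u0, u1, u2):
  F F F  ✗ fails (u0 || u1)
  F F T  ✗ fails (u0 || u1)
  F T F  ✓ satisfies all
  F T T  ✗ fails (u0 || !u2 || !u1)
  T F F  ✗ fails (!u0 || u2)
  T F T  ✗ fails (!u0 || !u2 || u1)
  T T F  ✗ fails (!u0 || !u1)
  T T T  ✗ fails (!u0 || !u1)
1 of the 8 rows is a model.

1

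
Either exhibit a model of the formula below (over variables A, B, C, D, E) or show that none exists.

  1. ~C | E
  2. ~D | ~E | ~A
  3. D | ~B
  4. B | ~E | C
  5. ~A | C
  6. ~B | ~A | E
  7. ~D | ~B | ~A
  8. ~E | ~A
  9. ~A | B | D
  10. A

From the singleton clause (A), A = 1.
From the singleton clause (C), C = 1.
From the singleton clause (E), E = 1.
But (~E) is also a unit clause — contradiction.

UNSATISFIABLE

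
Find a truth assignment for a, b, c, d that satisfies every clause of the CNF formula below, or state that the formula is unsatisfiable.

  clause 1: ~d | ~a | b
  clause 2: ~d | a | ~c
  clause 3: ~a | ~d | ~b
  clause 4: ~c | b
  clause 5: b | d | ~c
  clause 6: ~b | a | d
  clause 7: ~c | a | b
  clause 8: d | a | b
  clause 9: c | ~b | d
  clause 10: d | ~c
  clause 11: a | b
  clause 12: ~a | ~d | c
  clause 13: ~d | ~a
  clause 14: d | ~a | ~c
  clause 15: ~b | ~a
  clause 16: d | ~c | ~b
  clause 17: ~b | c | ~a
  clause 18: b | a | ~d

Branch on c: set c = 0.
Branch on b: set b = 0.
Unit clause (a) forces a = 1.
Unit clause (~d) forces d = 0.
Every clause now holds.

a=1, b=0, c=0, d=0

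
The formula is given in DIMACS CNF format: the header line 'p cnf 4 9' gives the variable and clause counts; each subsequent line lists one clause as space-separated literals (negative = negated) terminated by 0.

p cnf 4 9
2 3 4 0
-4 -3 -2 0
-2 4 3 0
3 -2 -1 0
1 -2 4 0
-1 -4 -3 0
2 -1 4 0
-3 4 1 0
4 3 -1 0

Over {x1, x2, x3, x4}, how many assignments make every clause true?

5

There are 2^4 = 16 truth assignments over (x1, x2, x3, x4).
Split on x1. With x1 = True, the clauses containing x1 are satisfied and ¬x1 drops from the rest; 2 of the 2^3 = 8 assignments to the other variables satisfy what remains.
With x1 = False, by the same count on the reduced clause set, 3 assignments work.
(One model: x1=F, x2=F, x3=F, x4=T.)
Total: 2 + 3 = 5.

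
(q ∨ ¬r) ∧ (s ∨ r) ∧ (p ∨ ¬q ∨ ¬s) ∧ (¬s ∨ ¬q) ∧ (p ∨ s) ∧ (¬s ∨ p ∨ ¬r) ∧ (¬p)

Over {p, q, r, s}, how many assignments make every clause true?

There are 2^4 = 16 truth assignments over (p, q, r, s).
Check each against the 7 clauses (columns in the order p, q, r, s):
  F F F F  ✗ fails (s ∨ r)
  F F F T  ✓ satisfies all
  F F T F  ✗ fails (q ∨ ¬r)
  F F T T  ✗ fails (q ∨ ¬r)
  F T F F  ✗ fails (s ∨ r)
  F T F T  ✗ fails (p ∨ ¬q ∨ ¬s)
  F T T F  ✗ fails (p ∨ s)
  F T T T  ✗ fails (p ∨ ¬q ∨ ¬s)
  T F F F  ✗ fails (s ∨ r)
  T F F T  ✗ fails (¬p)
  T F T F  ✗ fails (q ∨ ¬r)
  T F T T  ✗ fails (q ∨ ¬r)
  T T F F  ✗ fails (s ∨ r)
  T T F T  ✗ fails (¬s ∨ ¬q)
  T T T F  ✗ fails (¬p)
  T T T T  ✗ fails (¬s ∨ ¬q)
1 of the 16 rows is a model.

1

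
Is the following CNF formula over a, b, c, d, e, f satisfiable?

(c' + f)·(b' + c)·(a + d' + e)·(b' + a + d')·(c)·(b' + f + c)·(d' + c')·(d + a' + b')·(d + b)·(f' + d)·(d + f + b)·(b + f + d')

From the singleton clause (c), c = 1.
From the singleton clause (f), f = 1.
From the singleton clause (d'), d = 0.
Now (d) is unsatisfied and unit — conflict.
No assignment satisfies every clause.

Unsatisfiable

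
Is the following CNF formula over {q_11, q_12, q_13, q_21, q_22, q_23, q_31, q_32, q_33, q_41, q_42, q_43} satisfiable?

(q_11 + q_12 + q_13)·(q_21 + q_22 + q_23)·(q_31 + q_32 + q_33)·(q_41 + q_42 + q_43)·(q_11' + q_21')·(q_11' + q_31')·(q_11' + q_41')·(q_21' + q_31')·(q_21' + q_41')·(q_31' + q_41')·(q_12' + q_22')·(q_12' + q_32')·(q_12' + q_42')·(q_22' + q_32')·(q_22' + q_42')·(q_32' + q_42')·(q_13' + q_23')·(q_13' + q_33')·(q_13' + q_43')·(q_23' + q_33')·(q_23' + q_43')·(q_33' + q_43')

No

Branch on q_11: set q_11 = 0.
Branch on q_12: set q_12 = 1.
From the singleton clause (q_22'), q_22 = 0.
From the singleton clause (q_32'), q_32 = 0.
From the singleton clause (q_42'), q_42 = 0.
Branch on q_21: set q_21 = 1.
From the singleton clause (q_31'), q_31 = 0.
From the singleton clause (q_33), q_33 = 1.
From the singleton clause (q_41'), q_41 = 0.
From the singleton clause (q_43), q_43 = 1.
That conflicts with the unit clause (q_43').
Backtrack on q_21: now try q_21 = 0.
From the singleton clause (q_23), q_23 = 1.
From the singleton clause (q_13'), q_13 = 0.
From the singleton clause (q_33'), q_33 = 0.
From the singleton clause (q_31), q_31 = 1.
From the singleton clause (q_41'), q_41 = 0.
From the singleton clause (q_43), q_43 = 1.
That conflicts with the unit clause (q_43').
Neither q_21 = 1 nor q_21 = 0 works.
Backtrack on q_12: now try q_12 = 0.
From the singleton clause (q_13), q_13 = 1.
From the singleton clause (q_23'), q_23 = 0.
From the singleton clause (q_33'), q_33 = 0.
From the singleton clause (q_43'), q_43 = 0.
Branch on q_21: set q_21 = 1.
From the singleton clause (q_31'), q_31 = 0.
From the singleton clause (q_32), q_32 = 1.
From the singleton clause (q_41'), q_41 = 0.
From the singleton clause (q_42), q_42 = 1.
That conflicts with the unit clause (q_42').
Backtrack on q_21: now try q_21 = 0.
From the singleton clause (q_22), q_22 = 1.
From the singleton clause (q_32'), q_32 = 0.
From the singleton clause (q_31), q_31 = 1.
From the singleton clause (q_41'), q_41 = 0.
From the singleton clause (q_42), q_42 = 1.
That conflicts with the unit clause (q_42').
Neither q_21 = 1 nor q_21 = 0 works.
Neither q_12 = 1 nor q_12 = 0 works.
Backtrack on q_11: now try q_11 = 1.
From the singleton clause (q_21'), q_21 = 0.
From the singleton clause (q_31'), q_31 = 0.
From the singleton clause (q_41'), q_41 = 0.
Branch on q_22: set q_22 = 1.
From the singleton clause (q_12'), q_12 = 0.
From the singleton clause (q_32'), q_32 = 0.
From the singleton clause (q_33), q_33 = 1.
From the singleton clause (q_42'), q_42 = 0.
From the singleton clause (q_43), q_43 = 1.
That conflicts with the unit clause (q_43').
Backtrack on q_22: now try q_22 = 0.
From the singleton clause (q_23), q_23 = 1.
From the singleton clause (q_13'), q_13 = 0.
From the singleton clause (q_33'), q_33 = 0.
From the singleton clause (q_32), q_32 = 1.
From the singleton clause (q_12'), q_12 = 0.
From the singleton clause (q_42'), q_42 = 0.
From the singleton clause (q_43), q_43 = 1.
That conflicts with the unit clause (q_43').
Neither q_22 = 1 nor q_22 = 0 works.
Neither q_11 = 1 nor q_11 = 0 works.
No assignment satisfies every clause.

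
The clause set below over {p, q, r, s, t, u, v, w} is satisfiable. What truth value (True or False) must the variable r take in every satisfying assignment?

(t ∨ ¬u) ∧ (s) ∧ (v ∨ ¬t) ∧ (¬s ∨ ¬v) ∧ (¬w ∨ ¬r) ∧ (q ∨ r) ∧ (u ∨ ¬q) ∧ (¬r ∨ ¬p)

True

Suppose r = False.
Unit clause (s) forces s = True.
Unit clause (¬v) forces v = False.
Unit clause (¬t) forces t = False.
Unit clause (¬u) forces u = False.
Unit clause (q) forces q = True.
But (¬q) is also a unit clause — contradiction.
So every satisfying assignment has r = True.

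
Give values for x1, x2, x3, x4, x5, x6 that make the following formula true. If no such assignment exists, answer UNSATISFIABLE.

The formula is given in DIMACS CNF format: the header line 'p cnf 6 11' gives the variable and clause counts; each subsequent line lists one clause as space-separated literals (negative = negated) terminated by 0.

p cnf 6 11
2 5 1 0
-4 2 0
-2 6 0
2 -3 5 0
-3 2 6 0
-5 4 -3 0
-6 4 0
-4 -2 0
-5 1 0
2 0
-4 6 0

UNSATISFIABLE

The clause (x2) is unit, so x2 = True.
The clause (x6) is unit, so x6 = True.
The clause (x4) is unit, so x4 = True.
Now (¬x4) is unsatisfied and unit — conflict.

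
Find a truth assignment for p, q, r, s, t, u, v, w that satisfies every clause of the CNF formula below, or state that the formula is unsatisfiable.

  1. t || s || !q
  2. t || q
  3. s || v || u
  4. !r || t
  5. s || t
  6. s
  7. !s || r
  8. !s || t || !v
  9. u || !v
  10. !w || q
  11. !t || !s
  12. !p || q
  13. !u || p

The clause (s) is unit, so s = true.
The clause (r) is unit, so r = true.
The clause (t) is unit, so t = true.
But (!t) is also a unit clause — contradiction.

UNSATISFIABLE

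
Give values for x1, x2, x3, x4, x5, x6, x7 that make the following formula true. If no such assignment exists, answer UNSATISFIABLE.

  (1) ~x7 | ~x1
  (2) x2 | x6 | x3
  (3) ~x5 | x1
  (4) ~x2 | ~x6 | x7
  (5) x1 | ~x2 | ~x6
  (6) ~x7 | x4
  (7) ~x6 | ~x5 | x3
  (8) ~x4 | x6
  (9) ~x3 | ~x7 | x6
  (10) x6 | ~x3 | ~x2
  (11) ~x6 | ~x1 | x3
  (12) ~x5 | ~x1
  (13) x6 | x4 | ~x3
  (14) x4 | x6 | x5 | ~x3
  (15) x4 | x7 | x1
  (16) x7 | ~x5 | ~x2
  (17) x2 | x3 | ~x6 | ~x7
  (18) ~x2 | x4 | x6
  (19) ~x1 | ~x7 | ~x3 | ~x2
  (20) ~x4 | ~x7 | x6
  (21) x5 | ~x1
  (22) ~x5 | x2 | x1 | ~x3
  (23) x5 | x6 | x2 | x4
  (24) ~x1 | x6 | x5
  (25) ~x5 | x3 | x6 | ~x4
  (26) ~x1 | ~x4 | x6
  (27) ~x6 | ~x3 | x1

x1: 0, x2: 0, x3: 0, x4: 1, x5: 0, x6: 1, x7: 0

Case x7 = 0:
Case x5 = 0:
The clause (~x1) is unit, so x1 = 0.
The clause (x4) is unit, so x4 = 1.
The clause (x6) is unit, so x6 = 1.
The clause (~x2) is unit, so x2 = 0.
The clause (~x3) is unit, so x3 = 0.
All clauses are satisfied.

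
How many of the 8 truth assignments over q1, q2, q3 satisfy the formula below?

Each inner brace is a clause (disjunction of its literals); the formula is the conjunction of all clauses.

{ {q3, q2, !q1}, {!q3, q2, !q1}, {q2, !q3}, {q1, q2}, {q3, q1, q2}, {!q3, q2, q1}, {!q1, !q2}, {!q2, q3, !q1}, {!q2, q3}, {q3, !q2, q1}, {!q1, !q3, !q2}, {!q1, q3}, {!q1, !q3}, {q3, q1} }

1

There are 2^3 = 8 truth assignments over (q1, q2, q3).
Check each against the 14 clauses (columns in the order q1, q2, q3):
  F F F  ✗ fails (q1 || q2)
  F F T  ✗ fails (q2 || !q3)
  F T F  ✗ fails (!q2 || q3)
  F T T  ✓ satisfies all
  T F F  ✗ fails (q3 || q2 || !q1)
  T F T  ✗ fails (!q3 || q2 || !q1)
  T T F  ✗ fails (!q1 || !q2)
  T T T  ✗ fails (!q1 || !q2)
1 of the 8 rows is a model.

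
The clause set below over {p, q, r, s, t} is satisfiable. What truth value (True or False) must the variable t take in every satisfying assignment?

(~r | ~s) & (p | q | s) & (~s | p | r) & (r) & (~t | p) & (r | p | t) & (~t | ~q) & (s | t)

Suppose t = 0.
Unit clause (r) forces r = 1.
Unit clause (~s) forces s = 0.
That conflicts with the unit clause (s).
So every satisfying assignment has t = True.

True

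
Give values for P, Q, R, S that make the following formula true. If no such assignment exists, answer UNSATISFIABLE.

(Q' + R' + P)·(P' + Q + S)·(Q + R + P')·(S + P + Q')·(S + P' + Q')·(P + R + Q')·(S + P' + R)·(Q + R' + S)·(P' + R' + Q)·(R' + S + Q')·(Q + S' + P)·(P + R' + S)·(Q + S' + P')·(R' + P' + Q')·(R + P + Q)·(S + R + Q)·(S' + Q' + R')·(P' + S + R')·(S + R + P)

Try Q = 1.
Try R = 0.
Unit clause (P) forces P = 1.
Unit clause (S) forces S = 1.
This assignment satisfies each clause.

P: 1, Q: 1, R: 0, S: 1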